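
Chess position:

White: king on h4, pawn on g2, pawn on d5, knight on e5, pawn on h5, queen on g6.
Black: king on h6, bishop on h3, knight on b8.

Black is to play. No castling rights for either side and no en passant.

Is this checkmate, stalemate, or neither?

Black to move; black king on h6.
In check: yes, from the white queen on g6.
King squares — g5: attacked by Kh4; h5: attacked by Kh4; g6: attacked by Ne5; g7: attacked by Qg6; h7: attacked by Qg6.
Legal moves for Black: none.
In check with no legal moves → checkmate.

checkmate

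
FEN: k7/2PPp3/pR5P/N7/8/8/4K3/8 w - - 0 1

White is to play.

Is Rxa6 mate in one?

yes

After Rxa6: black king on a8; in check: yes, from the white rook on a6.
King squares — a7: attacked by Ra6; b7: attacked by Na5; b8: attacked by Pc7.
Black has no legal moves → checkmate.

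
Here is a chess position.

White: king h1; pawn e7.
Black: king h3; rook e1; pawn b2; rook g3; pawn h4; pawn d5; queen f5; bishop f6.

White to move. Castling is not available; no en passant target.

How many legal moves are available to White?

0

White to move; king on h1.
In check: yes, from the black rook on e1.
Legal moves: none.
Count: 0.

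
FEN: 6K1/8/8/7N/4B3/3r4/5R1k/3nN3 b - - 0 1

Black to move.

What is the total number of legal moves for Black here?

3

Black to move; king on h2.
In check: yes, from the white rook on f2.
Legal moves: Kh3, Kg1, Nxf2.
Count: 3.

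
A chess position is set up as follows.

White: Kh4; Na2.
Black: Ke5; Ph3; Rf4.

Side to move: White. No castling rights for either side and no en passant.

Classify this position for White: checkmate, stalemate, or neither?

neither

White to move; white king on h4.
In check: yes, from the black rook on f4.
Legal moves for White: Kh5, Kg5, Kxh3, Kg3.
White is in check but has 4 legal moves → neither.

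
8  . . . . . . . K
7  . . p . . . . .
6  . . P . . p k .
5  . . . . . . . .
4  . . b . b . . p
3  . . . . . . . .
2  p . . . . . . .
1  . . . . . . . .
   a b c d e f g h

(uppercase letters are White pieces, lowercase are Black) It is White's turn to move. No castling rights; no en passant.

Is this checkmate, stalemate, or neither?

White to move; white king on h8.
In check: no.
King squares — g7: attacked by Kg6; h7: attacked by Kg6; g8: attacked by Bc4.
Legal moves for White: none.
Not in check and no legal moves → stalemate.

stalemate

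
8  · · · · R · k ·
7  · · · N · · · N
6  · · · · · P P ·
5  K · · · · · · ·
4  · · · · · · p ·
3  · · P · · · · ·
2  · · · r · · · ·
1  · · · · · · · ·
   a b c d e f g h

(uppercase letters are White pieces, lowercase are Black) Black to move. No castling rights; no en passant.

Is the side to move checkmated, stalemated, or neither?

checkmate

Black to move; black king on g8.
In check: yes, from the white rook on e8.
King squares — f7: attacked by Pg6; g7: attacked by Pf6; h7: attacked by Pg6; f8: attacked by Nd7; h8: attacked by Re8.
Legal moves for Black: none.
In check with no legal moves → checkmate.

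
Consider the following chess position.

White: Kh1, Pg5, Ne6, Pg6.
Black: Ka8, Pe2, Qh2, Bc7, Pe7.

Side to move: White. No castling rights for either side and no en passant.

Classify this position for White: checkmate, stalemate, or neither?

White to move; white king on h1.
In check: yes, from the black queen on h2.
King squares — g1: attacked by Qh2; g2: attacked by Qh2; h2: attacked by Bc7.
Legal moves for White: none.
In check with no legal moves → checkmate.

checkmate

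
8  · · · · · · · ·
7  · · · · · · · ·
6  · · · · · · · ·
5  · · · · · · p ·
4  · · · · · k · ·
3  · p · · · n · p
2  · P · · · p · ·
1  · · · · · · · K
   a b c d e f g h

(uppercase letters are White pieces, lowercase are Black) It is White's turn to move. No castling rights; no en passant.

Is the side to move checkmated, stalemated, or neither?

stalemate

White to move; white king on h1.
In check: no.
King squares — g1: attacked by Pf2; g2: attacked by Ph3; h2: attacked by Nf3.
Legal moves for White: none.
Not in check and no legal moves → stalemate.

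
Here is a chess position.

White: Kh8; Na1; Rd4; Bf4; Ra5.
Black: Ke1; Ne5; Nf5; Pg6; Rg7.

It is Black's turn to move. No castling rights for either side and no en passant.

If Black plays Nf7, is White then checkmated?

After Nf7: white king on h8; in check: yes, from the black knight on f7.
King squares — g7: attacked by Nf5; h7: attacked by Rg7; g8: attacked by Rg7.
White has no legal moves → checkmate.

yes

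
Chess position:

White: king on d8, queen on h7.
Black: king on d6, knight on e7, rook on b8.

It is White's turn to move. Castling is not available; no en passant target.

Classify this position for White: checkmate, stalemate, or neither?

White to move; white king on d8.
In check: yes, from the black rook on b8.
King squares — c7: attacked by Kd6; d7: attacked by Kd6; e7: attacked by Kd6; c8: attacked by Ne7; e8: attacked by Rb8.
Legal moves for White: none.
In check with no legal moves → checkmate.

checkmate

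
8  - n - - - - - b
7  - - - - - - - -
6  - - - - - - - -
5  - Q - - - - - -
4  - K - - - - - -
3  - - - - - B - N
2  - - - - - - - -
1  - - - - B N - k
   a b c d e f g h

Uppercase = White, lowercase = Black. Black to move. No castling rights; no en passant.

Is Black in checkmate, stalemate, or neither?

Black to move; black king on h1.
In check: yes, from the white bishop on f3.
King squares — g1: attacked by Nh3; g2: attacked by Bf3; h2: attacked by Nf1.
Legal moves for Black: none.
In check with no legal moves → checkmate.

checkmate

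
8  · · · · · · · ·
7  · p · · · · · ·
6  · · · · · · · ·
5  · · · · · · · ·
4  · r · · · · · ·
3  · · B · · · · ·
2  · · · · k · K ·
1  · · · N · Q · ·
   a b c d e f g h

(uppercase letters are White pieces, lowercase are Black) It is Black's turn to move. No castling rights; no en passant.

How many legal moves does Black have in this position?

Black to move; king on e2.
In check: yes, from the white queen on f1.
Legal moves: none.
Count: 0.

0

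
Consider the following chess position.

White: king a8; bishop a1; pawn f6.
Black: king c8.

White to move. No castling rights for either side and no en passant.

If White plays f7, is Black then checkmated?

no

After f7: black king on c8; in check: no.
Black is not in check, so this cannot be checkmate.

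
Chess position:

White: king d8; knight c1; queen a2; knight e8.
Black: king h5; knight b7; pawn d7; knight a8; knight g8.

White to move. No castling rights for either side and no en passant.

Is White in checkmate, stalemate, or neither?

White to move; white king on d8.
In check: yes, from the black knight on b7.
King squares — c7: attacked by Na8; d7: available; e7: attacked by Ng8; c8: available; e8: own knight.
Legal moves for White: Kc8, Kxd7.
White is in check but has 2 legal moves → neither.

neither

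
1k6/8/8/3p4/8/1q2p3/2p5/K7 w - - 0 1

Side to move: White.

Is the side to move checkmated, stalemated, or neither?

stalemate

White to move; white king on a1.
In check: no.
King squares — b1: attacked by Pc2; a2: attacked by Qb3; b2: attacked by Qb3.
Legal moves for White: none.
Not in check and no legal moves → stalemate.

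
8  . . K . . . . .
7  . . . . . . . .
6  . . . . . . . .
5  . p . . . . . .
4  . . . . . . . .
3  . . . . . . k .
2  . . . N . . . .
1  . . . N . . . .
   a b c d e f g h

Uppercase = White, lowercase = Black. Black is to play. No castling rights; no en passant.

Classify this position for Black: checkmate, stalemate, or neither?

Black to move; black king on g3.
In check: no.
Legal moves for Black: Kh4, Kg4, Kf4, Kh3, Kh2, Kg2, b4.
Black has 7 legal moves and is not in check → neither.

neither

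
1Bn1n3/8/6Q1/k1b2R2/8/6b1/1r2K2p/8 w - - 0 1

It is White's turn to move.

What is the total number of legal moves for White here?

4

White to move; king on e2.
In check: yes, from the black rook on b2.
Legal moves: Kf3, Kd3, Kf1, Kd1.
Count: 4.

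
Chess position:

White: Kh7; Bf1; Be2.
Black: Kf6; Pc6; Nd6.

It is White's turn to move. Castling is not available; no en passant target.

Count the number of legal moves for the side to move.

White to move; king on h7.
In check: no.
Legal moves: Kh8, Kg8, Kh6, Ba6, Bh5, Bb5, Bg4, Bc4, Bf3, Bd3, Bd1, Bh3, Bg2.
Count: 13.

13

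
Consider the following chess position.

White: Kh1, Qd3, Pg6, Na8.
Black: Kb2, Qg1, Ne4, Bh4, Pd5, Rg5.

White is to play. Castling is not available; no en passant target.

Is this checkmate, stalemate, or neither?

White to move; white king on h1.
In check: yes, from the black queen on g1.
King squares — g1: attacked by Rg5; g2: attacked by Qg1; h2: attacked by Qg1.
Legal moves for White: none.
In check with no legal moves → checkmate.

checkmate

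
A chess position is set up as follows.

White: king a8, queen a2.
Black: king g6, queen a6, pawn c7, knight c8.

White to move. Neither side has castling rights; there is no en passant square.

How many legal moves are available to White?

2

White to move; king on a8.
In check: yes, from the black queen on a6.
Legal moves: Kb8, Qxa6+.
Count: 2.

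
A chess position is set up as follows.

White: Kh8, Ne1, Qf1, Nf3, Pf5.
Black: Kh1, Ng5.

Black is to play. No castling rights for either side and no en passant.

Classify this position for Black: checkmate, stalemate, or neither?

checkmate

Black to move; black king on h1.
In check: yes, from the white queen on f1.
King squares — g1: attacked by Qf1; g2: attacked by Ne1; h2: attacked by Nf3.
Legal moves for Black: none.
In check with no legal moves → checkmate.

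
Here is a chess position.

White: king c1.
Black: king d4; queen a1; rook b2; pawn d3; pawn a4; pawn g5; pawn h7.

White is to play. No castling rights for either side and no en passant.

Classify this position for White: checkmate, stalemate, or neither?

White to move; white king on c1.
In check: yes, from the black queen on a1.
King squares — b1: attacked by Qa1; d1: attacked by Qa1; b2: attacked by Qa1; c2: attacked by Rb2; d2: attacked by Rb2.
Legal moves for White: none.
In check with no legal moves → checkmate.

checkmate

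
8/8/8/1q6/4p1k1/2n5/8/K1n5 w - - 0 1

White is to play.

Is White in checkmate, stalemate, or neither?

stalemate

White to move; white king on a1.
In check: no.
King squares — b1: attacked by Nc3; a2: attacked by Nc1; b2: attacked by Qb5.
Legal moves for White: none.
Not in check and no legal moves → stalemate.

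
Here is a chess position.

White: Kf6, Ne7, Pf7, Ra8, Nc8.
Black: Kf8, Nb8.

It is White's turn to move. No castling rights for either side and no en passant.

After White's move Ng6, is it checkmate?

After Ng6: black king on f8; in check: yes, from the white knight on g6.
King squares — e7: attacked by Kf6; f7: attacked by Kf6; g7: attacked by Kf6; e8: attacked by Pf7; g8: attacked by Pf7.
Black has no legal moves → checkmate.

yes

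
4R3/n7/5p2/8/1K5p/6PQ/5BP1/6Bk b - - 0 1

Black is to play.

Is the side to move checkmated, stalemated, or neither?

Black to move; black king on h1.
In check: yes, from the white queen on h3.
King squares — g1: attacked by Bf2; g2: attacked by Qh3; h2: attacked by Bg1.
Legal moves for Black: none.
In check with no legal moves → checkmate.

checkmate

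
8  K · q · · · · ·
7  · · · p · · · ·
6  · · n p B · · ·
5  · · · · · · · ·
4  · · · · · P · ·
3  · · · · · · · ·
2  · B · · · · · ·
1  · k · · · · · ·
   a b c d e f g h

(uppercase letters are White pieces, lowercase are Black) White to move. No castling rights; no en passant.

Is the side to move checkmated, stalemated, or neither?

White to move; white king on a8.
In check: yes, from the black queen on c8.
King squares — a7: attacked by Nc6; b7: attacked by Qc8; b8: attacked by Nc6.
Legal moves for White: none.
In check with no legal moves → checkmate.

checkmate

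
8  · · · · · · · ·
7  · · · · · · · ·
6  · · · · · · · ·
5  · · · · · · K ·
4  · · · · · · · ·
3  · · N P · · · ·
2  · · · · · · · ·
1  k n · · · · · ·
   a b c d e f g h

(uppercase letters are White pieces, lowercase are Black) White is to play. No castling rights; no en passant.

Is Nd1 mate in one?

After Nd1: black king on a1; in check: no.
Black is not in check, so this cannot be checkmate.

no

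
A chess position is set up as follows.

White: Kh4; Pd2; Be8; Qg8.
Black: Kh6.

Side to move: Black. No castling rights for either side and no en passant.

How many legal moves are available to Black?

0

Black to move; king on h6.
In check: no.
Legal moves: none.
Count: 0.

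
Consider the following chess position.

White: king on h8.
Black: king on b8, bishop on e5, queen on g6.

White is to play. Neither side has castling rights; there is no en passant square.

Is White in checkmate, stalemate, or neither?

White to move; white king on h8.
In check: yes, from the black bishop on e5.
King squares — g7: attacked by Be5; h7: attacked by Qg6; g8: attacked by Qg6.
Legal moves for White: none.
In check with no legal moves → checkmate.

checkmate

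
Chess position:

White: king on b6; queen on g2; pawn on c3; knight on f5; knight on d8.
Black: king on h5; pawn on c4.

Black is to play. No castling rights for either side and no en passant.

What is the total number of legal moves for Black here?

Black to move; king on h5.
In check: no.
Legal moves: none.
Count: 0.

0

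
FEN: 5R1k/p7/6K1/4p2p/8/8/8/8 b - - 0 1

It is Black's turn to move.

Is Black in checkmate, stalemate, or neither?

checkmate

Black to move; black king on h8.
In check: yes, from the white rook on f8.
King squares — g7: attacked by Kg6; h7: attacked by Kg6; g8: attacked by Rf8.
Legal moves for Black: none.
In check with no legal moves → checkmate.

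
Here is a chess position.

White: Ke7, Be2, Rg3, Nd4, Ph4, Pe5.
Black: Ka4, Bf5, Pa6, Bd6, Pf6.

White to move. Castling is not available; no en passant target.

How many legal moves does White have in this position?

6

White to move; king on e7.
In check: yes, from the black bishop on d6.
Legal moves: Ke8, Kd8, Kf7, Kxf6, Kxd6, exd6.
Count: 6.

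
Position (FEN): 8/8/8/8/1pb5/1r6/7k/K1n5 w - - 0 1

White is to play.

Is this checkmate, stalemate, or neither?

White to move; white king on a1.
In check: no.
King squares — b1: attacked by Rb3; a2: attacked by Nc1; b2: attacked by Rb3.
Legal moves for White: none.
Not in check and no legal moves → stalemate.

stalemate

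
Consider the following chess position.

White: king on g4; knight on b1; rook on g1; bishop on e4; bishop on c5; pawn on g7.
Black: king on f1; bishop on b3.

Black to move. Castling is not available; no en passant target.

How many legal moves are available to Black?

Black to move; king on f1.
In check: yes, from the white rook on g1.
Legal moves: Ke2.
Count: 1.

1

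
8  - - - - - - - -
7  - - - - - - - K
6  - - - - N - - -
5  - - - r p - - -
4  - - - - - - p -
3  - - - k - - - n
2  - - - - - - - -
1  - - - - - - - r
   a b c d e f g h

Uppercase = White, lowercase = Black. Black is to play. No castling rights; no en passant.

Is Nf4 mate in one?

no

After Nf4: white king on h7; in check: yes, from the black rook on h1.
White has 2 legal replies: Kg8, Kg7.
In check but a legal move exists → not checkmate.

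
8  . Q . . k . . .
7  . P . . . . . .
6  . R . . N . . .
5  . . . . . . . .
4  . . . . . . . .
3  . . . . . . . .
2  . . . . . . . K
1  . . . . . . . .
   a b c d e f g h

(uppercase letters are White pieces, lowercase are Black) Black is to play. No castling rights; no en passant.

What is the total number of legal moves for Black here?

3

Black to move; king on e8.
In check: yes, from the white queen on b8.
Legal moves: Kf7, Ke7, Kd7.
Count: 3.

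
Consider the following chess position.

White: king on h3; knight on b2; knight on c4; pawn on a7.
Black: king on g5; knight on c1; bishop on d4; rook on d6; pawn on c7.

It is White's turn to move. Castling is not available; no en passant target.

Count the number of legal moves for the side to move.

White to move; king on h3.
In check: no.
Legal moves: Nxd6, Nb6, Ne5, Na5, Ne3, Na3, Nd2, Kg3, Kh2, Kg2, Na4, Nd3, Nd1, a8=Q, a8=R, a8=B, a8=N.
Count: 17.

17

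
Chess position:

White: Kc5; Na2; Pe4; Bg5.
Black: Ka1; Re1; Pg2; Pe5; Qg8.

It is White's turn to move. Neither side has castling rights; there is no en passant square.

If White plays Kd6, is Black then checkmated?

no

After Kd6: black king on a1; in check: no.
Black is not in check, so this cannot be checkmate.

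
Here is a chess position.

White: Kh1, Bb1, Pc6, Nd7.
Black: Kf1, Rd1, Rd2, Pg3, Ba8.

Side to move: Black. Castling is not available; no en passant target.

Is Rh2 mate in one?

After Rh2: white king on h1; in check: yes, from the black rook on h2.
King squares — g1: attacked by Kf1; g2: attacked by Kf1; h2: attacked by Pg3.
White has no legal moves → checkmate.

yes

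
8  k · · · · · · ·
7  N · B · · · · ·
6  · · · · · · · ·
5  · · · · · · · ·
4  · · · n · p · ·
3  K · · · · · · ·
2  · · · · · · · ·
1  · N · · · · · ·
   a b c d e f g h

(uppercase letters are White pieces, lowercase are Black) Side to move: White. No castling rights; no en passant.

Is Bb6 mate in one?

no

After Bb6: black king on a8; in check: no.
Black is not in check, so this cannot be checkmate.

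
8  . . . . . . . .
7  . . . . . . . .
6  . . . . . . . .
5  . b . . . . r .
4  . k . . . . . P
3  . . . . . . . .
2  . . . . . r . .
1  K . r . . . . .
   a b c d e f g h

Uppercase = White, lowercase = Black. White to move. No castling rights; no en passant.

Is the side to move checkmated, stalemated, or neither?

White to move; white king on a1.
In check: yes, from the black rook on c1.
King squares — b1: attacked by Rc1; a2: attacked by Rf2; b2: attacked by Rf2.
Legal moves for White: none.
In check with no legal moves → checkmate.

checkmate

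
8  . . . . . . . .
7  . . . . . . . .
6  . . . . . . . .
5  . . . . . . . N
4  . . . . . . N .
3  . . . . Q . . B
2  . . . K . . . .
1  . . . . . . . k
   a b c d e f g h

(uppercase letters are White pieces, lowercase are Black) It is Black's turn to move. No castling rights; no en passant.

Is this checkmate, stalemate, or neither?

Black to move; black king on h1.
In check: no.
King squares — g1: attacked by Qe3; g2: attacked by Bh3; h2: attacked by Ng4.
Legal moves for Black: none.
Not in check and no legal moves → stalemate.

stalemate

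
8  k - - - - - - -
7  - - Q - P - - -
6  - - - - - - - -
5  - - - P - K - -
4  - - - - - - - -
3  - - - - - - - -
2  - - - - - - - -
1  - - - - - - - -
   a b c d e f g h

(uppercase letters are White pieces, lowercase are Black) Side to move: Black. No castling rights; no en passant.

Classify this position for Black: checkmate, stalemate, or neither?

Black to move; black king on a8.
In check: no.
King squares — a7: attacked by Qc7; b7: attacked by Qc7; b8: attacked by Qc7.
Legal moves for Black: none.
Not in check and no legal moves → stalemate.

stalemate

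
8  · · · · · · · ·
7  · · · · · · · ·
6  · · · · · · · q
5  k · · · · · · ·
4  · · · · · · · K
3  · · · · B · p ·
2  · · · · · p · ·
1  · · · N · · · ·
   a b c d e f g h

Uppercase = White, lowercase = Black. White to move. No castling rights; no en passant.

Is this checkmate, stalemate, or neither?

White to move; white king on h4.
In check: yes, from the black queen on h6.
King squares — g3: available; h3: attacked by Qh6; g4: available; g5: attacked by Qh6; h5: attacked by Qh6.
Legal moves for White: Kg4, Kxg3, Bxh6.
White is in check but has 3 legal moves → neither.

neither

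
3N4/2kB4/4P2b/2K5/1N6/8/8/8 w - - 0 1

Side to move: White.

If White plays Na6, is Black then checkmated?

no

After Na6: black king on c7; in check: yes, from the white knight on a6.
Black has 1 legal reply: Kxd8.
In check but a legal move exists → not checkmate.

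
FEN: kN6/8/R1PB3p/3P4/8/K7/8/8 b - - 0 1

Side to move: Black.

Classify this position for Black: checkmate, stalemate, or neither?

Black to move; black king on a8.
In check: yes, from the white rook on a6.
King squares — a7: attacked by Ra6; b7: attacked by Pc6; b8: attacked by Bd6.
Legal moves for Black: none.
In check with no legal moves → checkmate.

checkmate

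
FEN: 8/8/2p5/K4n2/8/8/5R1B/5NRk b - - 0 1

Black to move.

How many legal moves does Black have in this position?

0

Black to move; king on h1.
In check: yes, from the white rook on g1.
Legal moves: none.
Count: 0.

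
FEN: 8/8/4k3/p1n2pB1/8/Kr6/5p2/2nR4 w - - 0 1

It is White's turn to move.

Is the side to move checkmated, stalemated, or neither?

checkmate

White to move; white king on a3.
In check: yes, from the black rook on b3.
King squares — a2: attacked by Nc1; b2: attacked by Rb3; b3: attacked by Nc1; a4: attacked by Nc5; b4: attacked by Rb3.
Legal moves for White: none.
In check with no legal moves → checkmate.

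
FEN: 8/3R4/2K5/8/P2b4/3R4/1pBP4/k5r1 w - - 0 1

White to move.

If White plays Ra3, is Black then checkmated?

yes

After Ra3: black king on a1; in check: yes, from the white rook on a3.
King squares — b1: attacked by Bc2; a2: attacked by Ra3; b2: own pawn.
Black has no legal moves → checkmate.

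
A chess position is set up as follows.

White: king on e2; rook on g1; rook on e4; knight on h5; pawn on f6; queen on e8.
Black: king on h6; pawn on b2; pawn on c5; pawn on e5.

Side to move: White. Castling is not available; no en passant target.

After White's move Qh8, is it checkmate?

yes

After Qh8: black king on h6; in check: yes, from the white queen on h8.
King squares — g5: attacked by Rg1; h5: attacked by Qh8; g6: attacked by Rg1; g7: attacked by Rg1; h7: attacked by Qh8.
Black has no legal moves → checkmate.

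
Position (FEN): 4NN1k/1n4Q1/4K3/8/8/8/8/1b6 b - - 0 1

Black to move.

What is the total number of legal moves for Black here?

0

Black to move; king on h8.
In check: yes, from the white queen on g7.
Legal moves: none.
Count: 0.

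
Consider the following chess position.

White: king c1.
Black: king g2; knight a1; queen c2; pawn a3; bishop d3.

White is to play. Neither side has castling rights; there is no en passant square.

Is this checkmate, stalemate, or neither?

checkmate

White to move; white king on c1.
In check: yes, from the black queen on c2.
King squares — b1: attacked by Qc2; d1: attacked by Qc2; b2: attacked by Qc2; c2: attacked by Na1; d2: attacked by Qc2.
Legal moves for White: none.
In check with no legal moves → checkmate.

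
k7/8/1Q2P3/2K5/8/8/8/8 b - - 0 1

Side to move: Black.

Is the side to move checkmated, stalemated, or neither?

Black to move; black king on a8.
In check: no.
King squares — a7: attacked by Qb6; b7: attacked by Qb6; b8: attacked by Qb6.
Legal moves for Black: none.
Not in check and no legal moves → stalemate.

stalemate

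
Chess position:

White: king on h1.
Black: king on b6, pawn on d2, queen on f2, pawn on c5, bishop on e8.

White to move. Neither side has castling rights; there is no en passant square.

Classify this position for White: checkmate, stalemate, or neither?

White to move; white king on h1.
In check: no.
King squares — g1: attacked by Qf2; g2: attacked by Qf2; h2: attacked by Qf2.
Legal moves for White: none.
Not in check and no legal moves → stalemate.

stalemate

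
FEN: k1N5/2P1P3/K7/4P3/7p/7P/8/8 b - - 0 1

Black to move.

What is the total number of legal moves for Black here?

Black to move; king on a8.
In check: no.
Legal moves: none.
Count: 0.

0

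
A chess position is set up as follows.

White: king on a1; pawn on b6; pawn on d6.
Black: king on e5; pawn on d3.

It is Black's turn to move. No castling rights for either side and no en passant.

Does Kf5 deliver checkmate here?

After Kf5: white king on a1; in check: no.
White is not in check, so this cannot be checkmate.

no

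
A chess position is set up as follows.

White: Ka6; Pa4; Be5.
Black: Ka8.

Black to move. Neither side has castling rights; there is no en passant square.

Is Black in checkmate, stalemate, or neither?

stalemate

Black to move; black king on a8.
In check: no.
King squares — a7: attacked by Ka6; b7: attacked by Ka6; b8: attacked by Be5.
Legal moves for Black: none.
Not in check and no legal moves → stalemate.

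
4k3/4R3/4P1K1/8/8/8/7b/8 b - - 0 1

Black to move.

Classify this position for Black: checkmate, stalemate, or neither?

neither

Black to move; black king on e8.
In check: yes, from the white rook on e7.
Legal moves for Black: Kf8, Kd8, Kxe7.
Black is in check but has 3 legal moves → neither.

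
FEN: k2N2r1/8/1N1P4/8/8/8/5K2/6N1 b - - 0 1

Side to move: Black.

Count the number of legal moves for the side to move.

Black to move; king on a8.
In check: yes, from the white knight on b6.
Legal moves: Kb8, Ka7.
Count: 2.

2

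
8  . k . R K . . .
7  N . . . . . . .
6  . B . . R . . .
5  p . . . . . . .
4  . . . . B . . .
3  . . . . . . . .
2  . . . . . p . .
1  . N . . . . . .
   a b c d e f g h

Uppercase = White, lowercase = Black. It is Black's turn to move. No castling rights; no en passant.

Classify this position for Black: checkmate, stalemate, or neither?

Black to move; black king on b8.
In check: yes, from the white rook on d8.
King squares — a7: attacked by Bb6; b7: attacked by Be4; c7: attacked by Bb6; a8: attacked by Be4; c8: attacked by Na7.
Legal moves for Black: none.
In check with no legal moves → checkmate.

checkmate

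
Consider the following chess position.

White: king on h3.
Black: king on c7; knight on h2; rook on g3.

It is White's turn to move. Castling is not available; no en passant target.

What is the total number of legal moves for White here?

White to move; king on h3.
In check: yes, from the black rook on g3.
Legal moves: Kh4, Kxg3, Kxh2.
Count: 3.

3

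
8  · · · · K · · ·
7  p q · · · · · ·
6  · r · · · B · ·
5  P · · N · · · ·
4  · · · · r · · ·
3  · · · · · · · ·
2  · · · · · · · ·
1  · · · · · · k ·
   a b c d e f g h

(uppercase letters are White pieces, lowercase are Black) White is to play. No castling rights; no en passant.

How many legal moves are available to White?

5

White to move; king on e8.
In check: yes, from the black rook on e4.
Legal moves: Kf8, Kd8, Be7, Be5, Ne7.
Count: 5.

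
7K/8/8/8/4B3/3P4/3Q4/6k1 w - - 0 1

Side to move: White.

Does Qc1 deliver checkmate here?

no

After Qc1: black king on g1; in check: yes, from the white queen on c1.
Black has 2 legal replies: Kh2, Kf2.
In check but a legal move exists → not checkmate.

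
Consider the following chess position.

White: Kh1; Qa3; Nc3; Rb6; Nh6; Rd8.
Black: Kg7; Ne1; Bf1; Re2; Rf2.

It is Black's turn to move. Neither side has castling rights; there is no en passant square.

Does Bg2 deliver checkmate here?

After Bg2: white king on h1; in check: yes, from the black bishop on g2.
White has 2 legal replies: Kh2, Kg1.
In check but a legal move exists → not checkmate.

no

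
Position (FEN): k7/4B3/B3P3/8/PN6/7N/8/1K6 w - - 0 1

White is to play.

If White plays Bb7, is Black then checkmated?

no

After Bb7: black king on a8; in check: yes, from the white bishop on b7.
Black has 3 legal replies: Kb8, Kxb7, Ka7.
In check but a legal move exists → not checkmate.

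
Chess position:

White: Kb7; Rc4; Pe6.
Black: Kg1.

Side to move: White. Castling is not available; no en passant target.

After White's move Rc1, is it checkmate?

After Rc1: black king on g1; in check: yes, from the white rook on c1.
Black has 3 legal replies: Kh2, Kg2, Kf2.
In check but a legal move exists → not checkmate.

no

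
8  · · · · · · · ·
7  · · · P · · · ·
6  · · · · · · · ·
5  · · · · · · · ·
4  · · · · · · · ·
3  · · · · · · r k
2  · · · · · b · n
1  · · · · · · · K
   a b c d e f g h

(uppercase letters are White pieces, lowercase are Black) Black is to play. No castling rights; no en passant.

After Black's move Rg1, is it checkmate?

yes

After Rg1: white king on h1; in check: yes, from the black rook on g1.
King squares — g1: attacked by Bf2; g2: attacked by Rg1; h2: attacked by Kh3.
White has no legal moves → checkmate.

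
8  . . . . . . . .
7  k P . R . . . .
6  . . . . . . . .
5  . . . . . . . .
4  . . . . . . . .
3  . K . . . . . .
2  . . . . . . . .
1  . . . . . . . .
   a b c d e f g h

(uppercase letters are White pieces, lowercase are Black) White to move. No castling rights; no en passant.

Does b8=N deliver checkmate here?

After b8=N: black king on a7; in check: yes, from the white rook on d7.
Black has 3 legal replies: Kxb8, Ka8, Kb6.
In check but a legal move exists → not checkmate.

no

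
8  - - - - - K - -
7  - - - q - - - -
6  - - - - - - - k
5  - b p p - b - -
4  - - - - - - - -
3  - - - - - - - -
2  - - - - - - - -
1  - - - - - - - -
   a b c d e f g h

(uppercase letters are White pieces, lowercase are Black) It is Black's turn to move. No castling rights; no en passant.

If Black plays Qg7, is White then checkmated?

yes

After Qg7: white king on f8; in check: yes, from the black queen on g7.
King squares — e7: attacked by Qg7; f7: attacked by Qg7; g7: attacked by Kh6; e8: attacked by Bb5; g8: attacked by Qg7.
White has no legal moves → checkmate.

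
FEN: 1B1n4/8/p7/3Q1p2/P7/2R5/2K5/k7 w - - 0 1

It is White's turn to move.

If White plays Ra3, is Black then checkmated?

After Ra3: black king on a1; in check: yes, from the white rook on a3.
King squares — b1: attacked by Kc2; a2: attacked by Ra3; b2: attacked by Kc2.
Black has no legal moves → checkmate.

yes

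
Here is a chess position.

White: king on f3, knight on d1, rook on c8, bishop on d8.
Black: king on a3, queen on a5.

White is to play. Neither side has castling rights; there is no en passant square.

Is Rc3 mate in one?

After Rc3: black king on a3; in check: yes, from the white rook on c3.
Black has 4 legal replies: Kb4, Ka4, Ka2, Qxc3+.
In check but a legal move exists → not checkmate.

no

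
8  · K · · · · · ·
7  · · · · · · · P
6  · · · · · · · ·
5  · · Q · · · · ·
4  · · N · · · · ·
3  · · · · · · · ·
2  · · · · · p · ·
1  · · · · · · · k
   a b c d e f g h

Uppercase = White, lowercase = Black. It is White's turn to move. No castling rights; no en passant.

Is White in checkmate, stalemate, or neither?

White to move; white king on b8.
In check: no.
Legal moves for White include: Kc8, Ka8, Kc7, Kb7, Ka7, Qf8, Qc8, Qe7, Qc7, Qa7, Qd6, Qc6+, Qb6, Qh5+, Qg5, Qf5, Qe5, Qd5+, ... (list truncated; more exist).
White has legal moves and is not in check → neither.

neither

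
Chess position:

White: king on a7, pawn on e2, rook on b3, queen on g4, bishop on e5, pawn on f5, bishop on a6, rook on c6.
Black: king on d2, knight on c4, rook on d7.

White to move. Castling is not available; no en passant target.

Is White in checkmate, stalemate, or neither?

neither

White to move; white king on a7.
In check: yes, from the black rook on d7.
Legal moves for White: Kb8, Ka8, Rc7, Bb7, Bc7, Rb7.
White is in check but has 6 legal moves → neither.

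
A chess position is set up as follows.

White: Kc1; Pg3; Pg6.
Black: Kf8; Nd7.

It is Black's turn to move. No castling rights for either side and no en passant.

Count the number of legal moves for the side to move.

Black to move; king on f8.
In check: no.
Legal moves: Kg8, Ke8, Kg7, Ke7, Nb8, Nf6, Nb6, Ne5, Nc5.
Count: 9.

9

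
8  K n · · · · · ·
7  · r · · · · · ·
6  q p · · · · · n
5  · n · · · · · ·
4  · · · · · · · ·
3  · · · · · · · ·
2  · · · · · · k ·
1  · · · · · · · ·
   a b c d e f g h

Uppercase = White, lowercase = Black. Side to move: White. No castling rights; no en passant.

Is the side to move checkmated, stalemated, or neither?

checkmate

White to move; white king on a8.
In check: yes, from the black queen on a6.
King squares — a7: attacked by Nb5; b7: attacked by Qa6; b8: attacked by Rb7.
Legal moves for White: none.
In check with no legal moves → checkmate.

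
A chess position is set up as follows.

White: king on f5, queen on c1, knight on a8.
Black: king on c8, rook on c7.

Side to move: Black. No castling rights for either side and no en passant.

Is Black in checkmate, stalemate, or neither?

neither

Black to move; black king on c8.
In check: no.
Legal moves for Black: Kd8, Kb8, Kd7, Kb7, Rc6, Rc5+, Rc4, Rc3, Rc2, Rxc1.
Black has 10 legal moves and is not in check → neither.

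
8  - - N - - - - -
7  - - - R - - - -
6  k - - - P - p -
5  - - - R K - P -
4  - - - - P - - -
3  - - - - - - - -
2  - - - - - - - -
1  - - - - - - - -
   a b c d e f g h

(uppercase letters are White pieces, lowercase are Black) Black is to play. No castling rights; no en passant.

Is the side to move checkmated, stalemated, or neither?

stalemate

Black to move; black king on a6.
In check: no.
King squares — a5: attacked by Rd5; b5: attacked by Rd5; b6: attacked by Nc8; a7: attacked by Rd7; b7: attacked by Rd7.
Legal moves for Black: none.
Not in check and no legal moves → stalemate.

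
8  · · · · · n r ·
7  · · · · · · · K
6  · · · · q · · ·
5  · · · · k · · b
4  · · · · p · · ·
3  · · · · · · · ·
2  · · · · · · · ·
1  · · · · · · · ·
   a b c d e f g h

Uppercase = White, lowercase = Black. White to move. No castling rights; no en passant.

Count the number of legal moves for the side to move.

0

White to move; king on h7.
In check: yes, from the black knight on f8.
Legal moves: none.
Count: 0.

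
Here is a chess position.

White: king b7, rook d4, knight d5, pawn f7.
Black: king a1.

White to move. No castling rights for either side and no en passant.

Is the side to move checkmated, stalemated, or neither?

White to move; white king on b7.
In check: no.
Legal moves for White include: Kc8, Kb8, Ka8, Kc7, Ka7, Kc6, Kb6, Ka6, Ne7, Nc7, Nf6, Nb6, Nf4, Nb4, Ne3, Nc3, Rh4, Rg4, ... (list truncated; more exist).
White has legal moves and is not in check → neither.

neither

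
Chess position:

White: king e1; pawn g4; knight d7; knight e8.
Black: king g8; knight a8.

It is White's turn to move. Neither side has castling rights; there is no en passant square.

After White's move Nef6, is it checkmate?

no

After Nef6: black king on g8; in check: yes, from the white knight on f6.
Black has 3 legal replies: Kh8, Kg7, Kf7.
In check but a legal move exists → not checkmate.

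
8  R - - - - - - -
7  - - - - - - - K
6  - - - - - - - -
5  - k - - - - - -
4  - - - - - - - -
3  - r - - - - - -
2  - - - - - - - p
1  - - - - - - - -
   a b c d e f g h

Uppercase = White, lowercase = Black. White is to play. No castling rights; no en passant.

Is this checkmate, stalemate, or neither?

White to move; white king on h7.
In check: no.
Legal moves for White include: Rh8, Rg8, Rf8, Re8, Rd8, Rc8, Rb8+, Ra7, Ra6, Ra5+, Ra4, Ra3, Ra2, Ra1, Kh8, Kg8, Kg7, Kh6, ... (list truncated; more exist).
White has legal moves and is not in check → neither.

neither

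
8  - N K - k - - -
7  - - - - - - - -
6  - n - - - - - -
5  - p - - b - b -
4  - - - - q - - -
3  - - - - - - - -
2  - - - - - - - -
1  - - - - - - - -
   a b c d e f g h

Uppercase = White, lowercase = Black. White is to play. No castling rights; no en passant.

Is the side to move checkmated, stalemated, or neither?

checkmate

White to move; white king on c8.
In check: yes, from the black knight on b6.
King squares — b7: attacked by Qe4; c7: attacked by Be5; d7: attacked by Nb6; b8: own knight; d8: attacked by Bg5.
Legal moves for White: none.
In check with no legal moves → checkmate.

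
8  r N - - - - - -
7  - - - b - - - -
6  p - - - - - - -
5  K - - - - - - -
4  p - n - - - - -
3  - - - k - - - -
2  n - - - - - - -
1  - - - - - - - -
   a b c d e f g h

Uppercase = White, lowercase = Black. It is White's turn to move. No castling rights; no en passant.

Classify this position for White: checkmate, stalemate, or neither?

checkmate

White to move; white king on a5.
In check: yes, from the black knight on c4.
King squares — a4: attacked by Bd7; b4: attacked by Na2; b5: attacked by Pa6; a6: attacked by Ra8; b6: attacked by Nc4.
Legal moves for White: none.
In check with no legal moves → checkmate.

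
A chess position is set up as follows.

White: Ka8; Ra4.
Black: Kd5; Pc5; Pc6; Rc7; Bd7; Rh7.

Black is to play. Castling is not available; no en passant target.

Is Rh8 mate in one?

yes

After Rh8: white king on a8; in check: yes, from the black rook on h8.
King squares — a7: attacked by Rc7; b7: attacked by Rc7; b8: attacked by Rh8.
White has no legal moves → checkmate.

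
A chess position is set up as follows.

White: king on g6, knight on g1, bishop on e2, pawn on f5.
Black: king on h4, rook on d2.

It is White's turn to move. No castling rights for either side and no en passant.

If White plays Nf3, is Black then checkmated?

no

After Nf3: black king on h4; in check: yes, from the white knight on f3.
Black has 3 legal replies: Kg4, Kh3, Kg3.
In check but a legal move exists → not checkmate.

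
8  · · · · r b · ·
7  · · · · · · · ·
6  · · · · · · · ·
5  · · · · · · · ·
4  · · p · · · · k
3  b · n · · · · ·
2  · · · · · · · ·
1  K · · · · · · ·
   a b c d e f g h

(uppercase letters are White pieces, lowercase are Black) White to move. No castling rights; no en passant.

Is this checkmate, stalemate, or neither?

White to move; white king on a1.
In check: no.
King squares — b1: attacked by Nc3; a2: attacked by Nc3; b2: attacked by Ba3.
Legal moves for White: none.
Not in check and no legal moves → stalemate.

stalemate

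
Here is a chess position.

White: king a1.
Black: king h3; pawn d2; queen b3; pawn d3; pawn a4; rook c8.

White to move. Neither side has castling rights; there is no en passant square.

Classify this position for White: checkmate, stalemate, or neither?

stalemate

White to move; white king on a1.
In check: no.
King squares — b1: attacked by Qb3; a2: attacked by Qb3; b2: attacked by Qb3.
Legal moves for White: none.
Not in check and no legal moves → stalemate.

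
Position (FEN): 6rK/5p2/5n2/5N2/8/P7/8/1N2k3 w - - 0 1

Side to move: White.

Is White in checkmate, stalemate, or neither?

White to move; white king on h8.
In check: yes, from the black rook on g8.
King squares — g7: attacked by Rg8; h7: attacked by Nf6; g8: attacked by Nf6.
Legal moves for White: none.
In check with no legal moves → checkmate.

checkmate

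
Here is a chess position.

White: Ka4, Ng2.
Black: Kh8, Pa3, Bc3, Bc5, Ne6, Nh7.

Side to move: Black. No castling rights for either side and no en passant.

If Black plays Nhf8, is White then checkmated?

no

After Nhf8: white king on a4; in check: no.
White is not in check, so this cannot be checkmate.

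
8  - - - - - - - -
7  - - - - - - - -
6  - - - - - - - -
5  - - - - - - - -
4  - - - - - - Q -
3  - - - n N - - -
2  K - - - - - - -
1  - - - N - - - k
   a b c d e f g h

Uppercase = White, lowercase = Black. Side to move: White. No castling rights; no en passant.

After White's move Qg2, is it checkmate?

After Qg2: black king on h1; in check: yes, from the white queen on g2.
King squares — g1: attacked by Qg2; g2: attacked by Ne3; h2: attacked by Qg2.
Black has no legal moves → checkmate.

yes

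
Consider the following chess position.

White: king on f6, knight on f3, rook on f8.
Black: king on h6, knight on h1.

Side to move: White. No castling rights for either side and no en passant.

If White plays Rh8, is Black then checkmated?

After Rh8: black king on h6; in check: yes, from the white rook on h8.
King squares — g5: attacked by Nf3; h5: attacked by Rh8; g6: attacked by Kf6; g7: attacked by Kf6; h7: attacked by Rh8.
Black has no legal moves → checkmate.

yes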